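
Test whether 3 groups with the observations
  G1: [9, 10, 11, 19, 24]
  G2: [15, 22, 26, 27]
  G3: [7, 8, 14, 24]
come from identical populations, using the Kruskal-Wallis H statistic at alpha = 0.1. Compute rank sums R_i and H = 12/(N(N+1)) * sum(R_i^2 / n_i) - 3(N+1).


Step 1: Combine all N = 13 observations and assign midranks.
sorted (value, group, rank): (7,G3,1), (8,G3,2), (9,G1,3), (10,G1,4), (11,G1,5), (14,G3,6), (15,G2,7), (19,G1,8), (22,G2,9), (24,G1,10.5), (24,G3,10.5), (26,G2,12), (27,G2,13)
Step 2: Sum ranks within each group.
R_1 = 30.5 (n_1 = 5)
R_2 = 41 (n_2 = 4)
R_3 = 19.5 (n_3 = 4)
Step 3: H = 12/(N(N+1)) * sum(R_i^2/n_i) - 3(N+1)
     = 12/(13*14) * (30.5^2/5 + 41^2/4 + 19.5^2/4) - 3*14
     = 0.065934 * 701.362 - 42
     = 4.243681.
Step 4: Ties present; correction factor C = 1 - 6/(13^3 - 13) = 0.997253. Corrected H = 4.243681 / 0.997253 = 4.255372.
Step 5: Under H0, H ~ chi^2(2); p-value = 0.119113.
Step 6: alpha = 0.1. fail to reject H0.

H = 4.2554, df = 2, p = 0.119113, fail to reject H0.


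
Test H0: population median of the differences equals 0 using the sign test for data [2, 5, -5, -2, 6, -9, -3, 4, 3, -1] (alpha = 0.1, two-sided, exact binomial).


Step 1: Discard zero differences. Original n = 10; n_eff = number of nonzero differences = 10.
Nonzero differences (with sign): +2, +5, -5, -2, +6, -9, -3, +4, +3, -1
Step 2: Count signs: positive = 5, negative = 5.
Step 3: Under H0: P(positive) = 0.5, so the number of positives S ~ Bin(10, 0.5).
Step 4: Two-sided exact p-value = sum of Bin(10,0.5) probabilities at or below the observed probability = 1.000000.
Step 5: alpha = 0.1. fail to reject H0.

n_eff = 10, pos = 5, neg = 5, p = 1.000000, fail to reject H0.


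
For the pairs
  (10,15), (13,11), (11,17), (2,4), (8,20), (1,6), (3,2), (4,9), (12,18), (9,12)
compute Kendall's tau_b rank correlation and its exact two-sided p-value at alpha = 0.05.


Step 1: Enumerate the 45 unordered pairs (i,j) with i<j and classify each by sign(x_j-x_i) * sign(y_j-y_i).
  (1,2):dx=+3,dy=-4->D; (1,3):dx=+1,dy=+2->C; (1,4):dx=-8,dy=-11->C; (1,5):dx=-2,dy=+5->D
  (1,6):dx=-9,dy=-9->C; (1,7):dx=-7,dy=-13->C; (1,8):dx=-6,dy=-6->C; (1,9):dx=+2,dy=+3->C
  (1,10):dx=-1,dy=-3->C; (2,3):dx=-2,dy=+6->D; (2,4):dx=-11,dy=-7->C; (2,5):dx=-5,dy=+9->D
  (2,6):dx=-12,dy=-5->C; (2,7):dx=-10,dy=-9->C; (2,8):dx=-9,dy=-2->C; (2,9):dx=-1,dy=+7->D
  (2,10):dx=-4,dy=+1->D; (3,4):dx=-9,dy=-13->C; (3,5):dx=-3,dy=+3->D; (3,6):dx=-10,dy=-11->C
  (3,7):dx=-8,dy=-15->C; (3,8):dx=-7,dy=-8->C; (3,9):dx=+1,dy=+1->C; (3,10):dx=-2,dy=-5->C
  (4,5):dx=+6,dy=+16->C; (4,6):dx=-1,dy=+2->D; (4,7):dx=+1,dy=-2->D; (4,8):dx=+2,dy=+5->C
  (4,9):dx=+10,dy=+14->C; (4,10):dx=+7,dy=+8->C; (5,6):dx=-7,dy=-14->C; (5,7):dx=-5,dy=-18->C
  (5,8):dx=-4,dy=-11->C; (5,9):dx=+4,dy=-2->D; (5,10):dx=+1,dy=-8->D; (6,7):dx=+2,dy=-4->D
  (6,8):dx=+3,dy=+3->C; (6,9):dx=+11,dy=+12->C; (6,10):dx=+8,dy=+6->C; (7,8):dx=+1,dy=+7->C
  (7,9):dx=+9,dy=+16->C; (7,10):dx=+6,dy=+10->C; (8,9):dx=+8,dy=+9->C; (8,10):dx=+5,dy=+3->C
  (9,10):dx=-3,dy=-6->C
Step 2: C = 33, D = 12, total pairs = 45.
Step 3: tau = (C - D)/(n(n-1)/2) = (33 - 12)/45 = 0.466667.
Step 4: Exact two-sided p-value (enumerate n! = 3628800 permutations of y under H0): p = 0.072550.
Step 5: alpha = 0.05. fail to reject H0.

tau_b = 0.4667 (C=33, D=12), p = 0.072550, fail to reject H0.


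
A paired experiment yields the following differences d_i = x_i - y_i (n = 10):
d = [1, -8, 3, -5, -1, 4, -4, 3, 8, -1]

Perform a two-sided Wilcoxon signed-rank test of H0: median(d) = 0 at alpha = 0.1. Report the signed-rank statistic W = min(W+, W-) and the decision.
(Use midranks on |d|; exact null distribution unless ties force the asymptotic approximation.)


Step 1: Drop any zero differences (none here) and take |d_i|.
|d| = [1, 8, 3, 5, 1, 4, 4, 3, 8, 1]
Step 2: Midrank |d_i| (ties get averaged ranks).
ranks: |1|->2, |8|->9.5, |3|->4.5, |5|->8, |1|->2, |4|->6.5, |4|->6.5, |3|->4.5, |8|->9.5, |1|->2
Step 3: Attach original signs; sum ranks with positive sign and with negative sign.
W+ = 2 + 4.5 + 6.5 + 4.5 + 9.5 = 27
W- = 9.5 + 8 + 2 + 6.5 + 2 = 28
(Check: W+ + W- = 55 should equal n(n+1)/2 = 55.)
Step 4: Test statistic W = min(W+, W-) = 27.
Step 5: Ties in |d|, so use the tie-corrected normal approximation.
        E[W] = n(n+1)/4 = 10*11/4 = 27.5.
        Tie groups: |d|=1 (t=3), |d|=3 (t=2), |d|=4 (t=2), |d|=8 (t=2); sum(t^3 - t) = 42.
        Var[W] = n(n+1)(2n+1)/24 - sum(t^3-t)/48 = 2310/24 - 42/48 = 95.375.
        z = (W - E[W]) / sqrt(Var[W]) = (27 - 27.5) / 9.7660 = -0.0512.
        Two-sided p = 2*Phi(z) = 0.959168.
Step 6: alpha = 0.1. fail to reject H0.

W+ = 27, W- = 28, W = min = 27, p = 0.959168, fail to reject H0.


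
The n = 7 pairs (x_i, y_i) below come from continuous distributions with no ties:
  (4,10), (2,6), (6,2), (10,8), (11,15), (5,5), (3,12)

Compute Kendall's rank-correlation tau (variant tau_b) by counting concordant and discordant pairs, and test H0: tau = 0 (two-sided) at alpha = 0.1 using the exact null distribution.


Step 1: Enumerate the 21 unordered pairs (i,j) with i<j and classify each by sign(x_j-x_i) * sign(y_j-y_i).
  (1,2):dx=-2,dy=-4->C; (1,3):dx=+2,dy=-8->D; (1,4):dx=+6,dy=-2->D; (1,5):dx=+7,dy=+5->C
  (1,6):dx=+1,dy=-5->D; (1,7):dx=-1,dy=+2->D; (2,3):dx=+4,dy=-4->D; (2,4):dx=+8,dy=+2->C
  (2,5):dx=+9,dy=+9->C; (2,6):dx=+3,dy=-1->D; (2,7):dx=+1,dy=+6->C; (3,4):dx=+4,dy=+6->C
  (3,5):dx=+5,dy=+13->C; (3,6):dx=-1,dy=+3->D; (3,7):dx=-3,dy=+10->D; (4,5):dx=+1,dy=+7->C
  (4,6):dx=-5,dy=-3->C; (4,7):dx=-7,dy=+4->D; (5,6):dx=-6,dy=-10->C; (5,7):dx=-8,dy=-3->C
  (6,7):dx=-2,dy=+7->D
Step 2: C = 11, D = 10, total pairs = 21.
Step 3: tau = (C - D)/(n(n-1)/2) = (11 - 10)/21 = 0.047619.
Step 4: Exact two-sided p-value (enumerate n! = 5040 permutations of y under H0): p = 1.000000.
Step 5: alpha = 0.1. fail to reject H0.

tau_b = 0.0476 (C=11, D=10), p = 1.000000, fail to reject H0.


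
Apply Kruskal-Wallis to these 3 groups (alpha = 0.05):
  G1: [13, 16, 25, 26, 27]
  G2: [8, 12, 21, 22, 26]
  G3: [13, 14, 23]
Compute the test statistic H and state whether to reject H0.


Step 1: Combine all N = 13 observations and assign midranks.
sorted (value, group, rank): (8,G2,1), (12,G2,2), (13,G1,3.5), (13,G3,3.5), (14,G3,5), (16,G1,6), (21,G2,7), (22,G2,8), (23,G3,9), (25,G1,10), (26,G1,11.5), (26,G2,11.5), (27,G1,13)
Step 2: Sum ranks within each group.
R_1 = 44 (n_1 = 5)
R_2 = 29.5 (n_2 = 5)
R_3 = 17.5 (n_3 = 3)
Step 3: H = 12/(N(N+1)) * sum(R_i^2/n_i) - 3(N+1)
     = 12/(13*14) * (44^2/5 + 29.5^2/5 + 17.5^2/3) - 3*14
     = 0.065934 * 663.333 - 42
     = 1.736264.
Step 4: Ties present; correction factor C = 1 - 12/(13^3 - 13) = 0.994505. Corrected H = 1.736264 / 0.994505 = 1.745856.
Step 5: Under H0, H ~ chi^2(2); p-value = 0.417727.
Step 6: alpha = 0.05. fail to reject H0.

H = 1.7459, df = 2, p = 0.417727, fail to reject H0.


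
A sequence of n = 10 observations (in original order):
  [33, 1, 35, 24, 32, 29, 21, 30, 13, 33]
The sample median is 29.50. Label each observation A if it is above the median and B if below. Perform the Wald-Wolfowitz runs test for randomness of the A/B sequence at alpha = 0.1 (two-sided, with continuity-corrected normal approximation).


Step 1: Compute median = 29.50; label A = above, B = below.
Labels in order: ABABABBABA  (n_A = 5, n_B = 5)
Step 2: Count runs R = 9.
Step 3: Under H0 (random ordering), E[R] = 2*n_A*n_B/(n_A+n_B) + 1 = 2*5*5/10 + 1 = 6.0000.
        Var[R] = 2*n_A*n_B*(2*n_A*n_B - n_A - n_B) / ((n_A+n_B)^2 * (n_A+n_B-1)) = 2000/900 = 2.2222.
        SD[R] = 1.4907.
Step 4: Continuity-corrected z = (R - 0.5 - E[R]) / SD[R] = (9 - 0.5 - 6.0000) / 1.4907 = 1.6771.
Step 5: Two-sided p-value via normal approximation = 2*(1 - Phi(|z|)) = 0.093533.
Step 6: alpha = 0.1. reject H0.

R = 9, z = 1.6771, p = 0.093533, reject H0.


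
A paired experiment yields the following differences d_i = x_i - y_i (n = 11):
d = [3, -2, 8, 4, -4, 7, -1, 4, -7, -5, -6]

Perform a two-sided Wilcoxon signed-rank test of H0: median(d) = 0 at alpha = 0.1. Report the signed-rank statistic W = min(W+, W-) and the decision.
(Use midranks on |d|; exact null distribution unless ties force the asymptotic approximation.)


Step 1: Drop any zero differences (none here) and take |d_i|.
|d| = [3, 2, 8, 4, 4, 7, 1, 4, 7, 5, 6]
Step 2: Midrank |d_i| (ties get averaged ranks).
ranks: |3|->3, |2|->2, |8|->11, |4|->5, |4|->5, |7|->9.5, |1|->1, |4|->5, |7|->9.5, |5|->7, |6|->8
Step 3: Attach original signs; sum ranks with positive sign and with negative sign.
W+ = 3 + 11 + 5 + 9.5 + 5 = 33.5
W- = 2 + 5 + 1 + 9.5 + 7 + 8 = 32.5
(Check: W+ + W- = 66 should equal n(n+1)/2 = 66.)
Step 4: Test statistic W = min(W+, W-) = 32.5.
Step 5: Ties in |d|, so use the tie-corrected normal approximation.
        E[W] = n(n+1)/4 = 11*12/4 = 33.
        Tie groups: |d|=4 (t=3), |d|=7 (t=2); sum(t^3 - t) = 30.
        Var[W] = n(n+1)(2n+1)/24 - sum(t^3-t)/48 = 3036/24 - 30/48 = 125.875.
        z = (W - E[W]) / sqrt(Var[W]) = (32.5 - 33) / 11.2194 = -0.0446.
        Two-sided p = 2*Phi(z) = 0.964454.
Step 6: alpha = 0.1. fail to reject H0.

W+ = 33.5, W- = 32.5, W = min = 32.5, p = 0.964454, fail to reject H0.


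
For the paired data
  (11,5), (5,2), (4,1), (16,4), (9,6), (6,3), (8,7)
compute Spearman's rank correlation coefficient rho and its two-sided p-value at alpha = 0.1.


Step 1: Rank x and y separately (midranks; no ties here).
rank(x): 11->6, 5->2, 4->1, 16->7, 9->5, 6->3, 8->4
rank(y): 5->5, 2->2, 1->1, 4->4, 6->6, 3->3, 7->7
Step 2: d_i = R_x(i) - R_y(i); compute d_i^2.
  (6-5)^2=1, (2-2)^2=0, (1-1)^2=0, (7-4)^2=9, (5-6)^2=1, (3-3)^2=0, (4-7)^2=9
sum(d^2) = 20.
Step 3: rho = 1 - 6*20 / (7*(7^2 - 1)) = 1 - 120/336 = 0.642857.
Step 4: Under H0, t = rho * sqrt((n-2)/(1-rho^2)) = 1.8766 ~ t(5).
Step 5: Two-sided p-value from the t-distribution with 5 df = 0.119392.
Step 6: alpha = 0.1. fail to reject H0.

rho = 0.6429, p = 0.119392, fail to reject H0 at alpha = 0.1.


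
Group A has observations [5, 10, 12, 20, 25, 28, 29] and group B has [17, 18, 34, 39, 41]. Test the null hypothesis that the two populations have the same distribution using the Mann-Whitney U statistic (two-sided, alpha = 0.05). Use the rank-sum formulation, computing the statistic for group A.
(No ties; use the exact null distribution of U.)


Step 1: Combine and sort all 12 observations; assign midranks.
sorted (value, group): (5,X), (10,X), (12,X), (17,Y), (18,Y), (20,X), (25,X), (28,X), (29,X), (34,Y), (39,Y), (41,Y)
ranks: 5->1, 10->2, 12->3, 17->4, 18->5, 20->6, 25->7, 28->8, 29->9, 34->10, 39->11, 41->12
Step 2: Rank sum for X: R1 = 1 + 2 + 3 + 6 + 7 + 8 + 9 = 36.
Step 3: U_X = R1 - n1(n1+1)/2 = 36 - 7*8/2 = 36 - 28 = 8.
       U_Y = n1*n2 - U_X = 35 - 8 = 27.
Step 4: No ties, so the exact null distribution of U (based on enumerating the C(12,7) = 792 equally likely rank assignments) gives the two-sided p-value.
Step 5: p-value = 0.148990; compare to alpha = 0.05. fail to reject H0.

U_X = 8, p = 0.148990, fail to reject H0 at alpha = 0.05.


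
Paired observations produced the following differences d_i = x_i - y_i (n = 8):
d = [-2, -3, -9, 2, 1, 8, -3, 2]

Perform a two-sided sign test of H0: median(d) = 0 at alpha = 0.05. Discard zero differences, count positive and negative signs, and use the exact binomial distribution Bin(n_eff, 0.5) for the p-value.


Step 1: Discard zero differences. Original n = 8; n_eff = number of nonzero differences = 8.
Nonzero differences (with sign): -2, -3, -9, +2, +1, +8, -3, +2
Step 2: Count signs: positive = 4, negative = 4.
Step 3: Under H0: P(positive) = 0.5, so the number of positives S ~ Bin(8, 0.5).
Step 4: Two-sided exact p-value = sum of Bin(8,0.5) probabilities at or below the observed probability = 1.000000.
Step 5: alpha = 0.05. fail to reject H0.

n_eff = 8, pos = 4, neg = 4, p = 1.000000, fail to reject H0.


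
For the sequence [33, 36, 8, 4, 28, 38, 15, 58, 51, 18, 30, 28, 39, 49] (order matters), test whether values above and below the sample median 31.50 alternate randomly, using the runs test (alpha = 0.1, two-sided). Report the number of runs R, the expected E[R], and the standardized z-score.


Step 1: Compute median = 31.50; label A = above, B = below.
Labels in order: AABBBABAABBBAA  (n_A = 7, n_B = 7)
Step 2: Count runs R = 7.
Step 3: Under H0 (random ordering), E[R] = 2*n_A*n_B/(n_A+n_B) + 1 = 2*7*7/14 + 1 = 8.0000.
        Var[R] = 2*n_A*n_B*(2*n_A*n_B - n_A - n_B) / ((n_A+n_B)^2 * (n_A+n_B-1)) = 8232/2548 = 3.2308.
        SD[R] = 1.7974.
Step 4: Continuity-corrected z = (R + 0.5 - E[R]) / SD[R] = (7 + 0.5 - 8.0000) / 1.7974 = -0.2782.
Step 5: Two-sided p-value via normal approximation = 2*(1 - Phi(|z|)) = 0.780879.
Step 6: alpha = 0.1. fail to reject H0.

R = 7, z = -0.2782, p = 0.780879, fail to reject H0.


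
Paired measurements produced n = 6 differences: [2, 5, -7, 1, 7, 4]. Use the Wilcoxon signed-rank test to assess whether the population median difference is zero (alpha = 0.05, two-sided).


Step 1: Drop any zero differences (none here) and take |d_i|.
|d| = [2, 5, 7, 1, 7, 4]
Step 2: Midrank |d_i| (ties get averaged ranks).
ranks: |2|->2, |5|->4, |7|->5.5, |1|->1, |7|->5.5, |4|->3
Step 3: Attach original signs; sum ranks with positive sign and with negative sign.
W+ = 2 + 4 + 1 + 5.5 + 3 = 15.5
W- = 5.5 = 5.5
(Check: W+ + W- = 21 should equal n(n+1)/2 = 21.)
Step 4: Test statistic W = min(W+, W-) = 5.5.
Step 5: Ties in |d|, so use the tie-corrected normal approximation.
        E[W] = n(n+1)/4 = 6*7/4 = 10.5.
        Tie groups: |d|=7 (t=2); sum(t^3 - t) = 6.
        Var[W] = n(n+1)(2n+1)/24 - sum(t^3-t)/48 = 546/24 - 6/48 = 22.625.
        z = (W - E[W]) / sqrt(Var[W]) = (5.5 - 10.5) / 4.7566 = -1.0512.
        Two-sided p = 2*Phi(z) = 0.293177.
Step 6: alpha = 0.05. fail to reject H0.

W+ = 15.5, W- = 5.5, W = min = 5.5, p = 0.293177, fail to reject H0.


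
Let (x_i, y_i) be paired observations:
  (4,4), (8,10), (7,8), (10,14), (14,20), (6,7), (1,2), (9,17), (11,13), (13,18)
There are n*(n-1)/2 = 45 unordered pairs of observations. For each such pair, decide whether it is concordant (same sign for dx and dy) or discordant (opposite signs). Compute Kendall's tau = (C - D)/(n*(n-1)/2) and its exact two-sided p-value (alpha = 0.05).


Step 1: Enumerate the 45 unordered pairs (i,j) with i<j and classify each by sign(x_j-x_i) * sign(y_j-y_i).
  (1,2):dx=+4,dy=+6->C; (1,3):dx=+3,dy=+4->C; (1,4):dx=+6,dy=+10->C; (1,5):dx=+10,dy=+16->C
  (1,6):dx=+2,dy=+3->C; (1,7):dx=-3,dy=-2->C; (1,8):dx=+5,dy=+13->C; (1,9):dx=+7,dy=+9->C
  (1,10):dx=+9,dy=+14->C; (2,3):dx=-1,dy=-2->C; (2,4):dx=+2,dy=+4->C; (2,5):dx=+6,dy=+10->C
  (2,6):dx=-2,dy=-3->C; (2,7):dx=-7,dy=-8->C; (2,8):dx=+1,dy=+7->C; (2,9):dx=+3,dy=+3->C
  (2,10):dx=+5,dy=+8->C; (3,4):dx=+3,dy=+6->C; (3,5):dx=+7,dy=+12->C; (3,6):dx=-1,dy=-1->C
  (3,7):dx=-6,dy=-6->C; (3,8):dx=+2,dy=+9->C; (3,9):dx=+4,dy=+5->C; (3,10):dx=+6,dy=+10->C
  (4,5):dx=+4,dy=+6->C; (4,6):dx=-4,dy=-7->C; (4,7):dx=-9,dy=-12->C; (4,8):dx=-1,dy=+3->D
  (4,9):dx=+1,dy=-1->D; (4,10):dx=+3,dy=+4->C; (5,6):dx=-8,dy=-13->C; (5,7):dx=-13,dy=-18->C
  (5,8):dx=-5,dy=-3->C; (5,9):dx=-3,dy=-7->C; (5,10):dx=-1,dy=-2->C; (6,7):dx=-5,dy=-5->C
  (6,8):dx=+3,dy=+10->C; (6,9):dx=+5,dy=+6->C; (6,10):dx=+7,dy=+11->C; (7,8):dx=+8,dy=+15->C
  (7,9):dx=+10,dy=+11->C; (7,10):dx=+12,dy=+16->C; (8,9):dx=+2,dy=-4->D; (8,10):dx=+4,dy=+1->C
  (9,10):dx=+2,dy=+5->C
Step 2: C = 42, D = 3, total pairs = 45.
Step 3: tau = (C - D)/(n(n-1)/2) = (42 - 3)/45 = 0.866667.
Step 4: Exact two-sided p-value (enumerate n! = 3628800 permutations of y under H0): p = 0.000115.
Step 5: alpha = 0.05. reject H0.

tau_b = 0.8667 (C=42, D=3), p = 0.000115, reject H0.


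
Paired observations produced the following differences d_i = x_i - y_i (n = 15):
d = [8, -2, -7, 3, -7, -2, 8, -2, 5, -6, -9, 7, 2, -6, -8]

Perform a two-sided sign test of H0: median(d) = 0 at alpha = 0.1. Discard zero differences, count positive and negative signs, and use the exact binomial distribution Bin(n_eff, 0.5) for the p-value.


Step 1: Discard zero differences. Original n = 15; n_eff = number of nonzero differences = 15.
Nonzero differences (with sign): +8, -2, -7, +3, -7, -2, +8, -2, +5, -6, -9, +7, +2, -6, -8
Step 2: Count signs: positive = 6, negative = 9.
Step 3: Under H0: P(positive) = 0.5, so the number of positives S ~ Bin(15, 0.5).
Step 4: Two-sided exact p-value = sum of Bin(15,0.5) probabilities at or below the observed probability = 0.607239.
Step 5: alpha = 0.1. fail to reject H0.

n_eff = 15, pos = 6, neg = 9, p = 0.607239, fail to reject H0.


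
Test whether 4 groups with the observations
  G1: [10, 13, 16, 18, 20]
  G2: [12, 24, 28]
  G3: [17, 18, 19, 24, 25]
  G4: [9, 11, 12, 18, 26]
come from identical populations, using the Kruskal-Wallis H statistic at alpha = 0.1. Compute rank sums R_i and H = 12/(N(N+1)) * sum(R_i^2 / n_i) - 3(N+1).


Step 1: Combine all N = 18 observations and assign midranks.
sorted (value, group, rank): (9,G4,1), (10,G1,2), (11,G4,3), (12,G2,4.5), (12,G4,4.5), (13,G1,6), (16,G1,7), (17,G3,8), (18,G1,10), (18,G3,10), (18,G4,10), (19,G3,12), (20,G1,13), (24,G2,14.5), (24,G3,14.5), (25,G3,16), (26,G4,17), (28,G2,18)
Step 2: Sum ranks within each group.
R_1 = 38 (n_1 = 5)
R_2 = 37 (n_2 = 3)
R_3 = 60.5 (n_3 = 5)
R_4 = 35.5 (n_4 = 5)
Step 3: H = 12/(N(N+1)) * sum(R_i^2/n_i) - 3(N+1)
     = 12/(18*19) * (38^2/5 + 37^2/3 + 60.5^2/5 + 35.5^2/5) - 3*19
     = 0.035088 * 1729.23 - 57
     = 3.674854.
Step 4: Ties present; correction factor C = 1 - 36/(18^3 - 18) = 0.993808. Corrected H = 3.674854 / 0.993808 = 3.697750.
Step 5: Under H0, H ~ chi^2(3); p-value = 0.296006.
Step 6: alpha = 0.1. fail to reject H0.

H = 3.6978, df = 3, p = 0.296006, fail to reject H0.


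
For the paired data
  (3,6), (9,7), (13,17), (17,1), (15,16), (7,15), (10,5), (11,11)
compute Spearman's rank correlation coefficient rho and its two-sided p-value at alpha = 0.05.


Step 1: Rank x and y separately (midranks; no ties here).
rank(x): 3->1, 9->3, 13->6, 17->8, 15->7, 7->2, 10->4, 11->5
rank(y): 6->3, 7->4, 17->8, 1->1, 16->7, 15->6, 5->2, 11->5
Step 2: d_i = R_x(i) - R_y(i); compute d_i^2.
  (1-3)^2=4, (3-4)^2=1, (6-8)^2=4, (8-1)^2=49, (7-7)^2=0, (2-6)^2=16, (4-2)^2=4, (5-5)^2=0
sum(d^2) = 78.
Step 3: rho = 1 - 6*78 / (8*(8^2 - 1)) = 1 - 468/504 = 0.071429.
Step 4: Under H0, t = rho * sqrt((n-2)/(1-rho^2)) = 0.1754 ~ t(6).
Step 5: Two-sided p-value from the t-distribution with 6 df = 0.866526.
Step 6: alpha = 0.05. fail to reject H0.

rho = 0.0714, p = 0.866526, fail to reject H0 at alpha = 0.05.


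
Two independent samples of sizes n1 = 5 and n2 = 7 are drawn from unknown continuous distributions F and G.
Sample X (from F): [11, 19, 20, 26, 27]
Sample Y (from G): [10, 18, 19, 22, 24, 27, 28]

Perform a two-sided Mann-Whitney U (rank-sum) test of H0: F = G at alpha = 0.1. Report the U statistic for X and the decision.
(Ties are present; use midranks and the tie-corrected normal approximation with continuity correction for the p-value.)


Step 1: Combine and sort all 12 observations; assign midranks.
sorted (value, group): (10,Y), (11,X), (18,Y), (19,X), (19,Y), (20,X), (22,Y), (24,Y), (26,X), (27,X), (27,Y), (28,Y)
ranks: 10->1, 11->2, 18->3, 19->4.5, 19->4.5, 20->6, 22->7, 24->8, 26->9, 27->10.5, 27->10.5, 28->12
Step 2: Rank sum for X: R1 = 2 + 4.5 + 6 + 9 + 10.5 = 32.
Step 3: U_X = R1 - n1(n1+1)/2 = 32 - 5*6/2 = 32 - 15 = 17.
       U_Y = n1*n2 - U_X = 35 - 17 = 18.
Step 4: Ties are present, so use the tie-corrected normal approximation (with continuity correction) for the p-value.
Step 5: p-value = 1.000000; compare to alpha = 0.1. fail to reject H0.

U_X = 17, p = 1.000000, fail to reject H0 at alpha = 0.1.


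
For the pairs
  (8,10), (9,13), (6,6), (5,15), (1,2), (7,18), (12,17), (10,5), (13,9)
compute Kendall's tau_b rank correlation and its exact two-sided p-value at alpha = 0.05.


Step 1: Enumerate the 36 unordered pairs (i,j) with i<j and classify each by sign(x_j-x_i) * sign(y_j-y_i).
  (1,2):dx=+1,dy=+3->C; (1,3):dx=-2,dy=-4->C; (1,4):dx=-3,dy=+5->D; (1,5):dx=-7,dy=-8->C
  (1,6):dx=-1,dy=+8->D; (1,7):dx=+4,dy=+7->C; (1,8):dx=+2,dy=-5->D; (1,9):dx=+5,dy=-1->D
  (2,3):dx=-3,dy=-7->C; (2,4):dx=-4,dy=+2->D; (2,5):dx=-8,dy=-11->C; (2,6):dx=-2,dy=+5->D
  (2,7):dx=+3,dy=+4->C; (2,8):dx=+1,dy=-8->D; (2,9):dx=+4,dy=-4->D; (3,4):dx=-1,dy=+9->D
  (3,5):dx=-5,dy=-4->C; (3,6):dx=+1,dy=+12->C; (3,7):dx=+6,dy=+11->C; (3,8):dx=+4,dy=-1->D
  (3,9):dx=+7,dy=+3->C; (4,5):dx=-4,dy=-13->C; (4,6):dx=+2,dy=+3->C; (4,7):dx=+7,dy=+2->C
  (4,8):dx=+5,dy=-10->D; (4,9):dx=+8,dy=-6->D; (5,6):dx=+6,dy=+16->C; (5,7):dx=+11,dy=+15->C
  (5,8):dx=+9,dy=+3->C; (5,9):dx=+12,dy=+7->C; (6,7):dx=+5,dy=-1->D; (6,8):dx=+3,dy=-13->D
  (6,9):dx=+6,dy=-9->D; (7,8):dx=-2,dy=-12->C; (7,9):dx=+1,dy=-8->D; (8,9):dx=+3,dy=+4->C
Step 2: C = 20, D = 16, total pairs = 36.
Step 3: tau = (C - D)/(n(n-1)/2) = (20 - 16)/36 = 0.111111.
Step 4: Exact two-sided p-value (enumerate n! = 362880 permutations of y under H0): p = 0.761414.
Step 5: alpha = 0.05. fail to reject H0.

tau_b = 0.1111 (C=20, D=16), p = 0.761414, fail to reject H0.


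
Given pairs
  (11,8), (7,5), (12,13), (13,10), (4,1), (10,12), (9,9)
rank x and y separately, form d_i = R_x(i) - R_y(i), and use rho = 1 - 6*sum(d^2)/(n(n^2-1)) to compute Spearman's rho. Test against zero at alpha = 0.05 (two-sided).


Step 1: Rank x and y separately (midranks; no ties here).
rank(x): 11->5, 7->2, 12->6, 13->7, 4->1, 10->4, 9->3
rank(y): 8->3, 5->2, 13->7, 10->5, 1->1, 12->6, 9->4
Step 2: d_i = R_x(i) - R_y(i); compute d_i^2.
  (5-3)^2=4, (2-2)^2=0, (6-7)^2=1, (7-5)^2=4, (1-1)^2=0, (4-6)^2=4, (3-4)^2=1
sum(d^2) = 14.
Step 3: rho = 1 - 6*14 / (7*(7^2 - 1)) = 1 - 84/336 = 0.750000.
Step 4: Under H0, t = rho * sqrt((n-2)/(1-rho^2)) = 2.5355 ~ t(5).
Step 5: Two-sided p-value from the t-distribution with 5 df = 0.052181.
Step 6: alpha = 0.05. fail to reject H0.

rho = 0.7500, p = 0.052181, fail to reject H0 at alpha = 0.05.


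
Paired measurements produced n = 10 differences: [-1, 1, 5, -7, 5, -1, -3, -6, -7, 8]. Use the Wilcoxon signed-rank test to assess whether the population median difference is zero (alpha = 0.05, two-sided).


Step 1: Drop any zero differences (none here) and take |d_i|.
|d| = [1, 1, 5, 7, 5, 1, 3, 6, 7, 8]
Step 2: Midrank |d_i| (ties get averaged ranks).
ranks: |1|->2, |1|->2, |5|->5.5, |7|->8.5, |5|->5.5, |1|->2, |3|->4, |6|->7, |7|->8.5, |8|->10
Step 3: Attach original signs; sum ranks with positive sign and with negative sign.
W+ = 2 + 5.5 + 5.5 + 10 = 23
W- = 2 + 8.5 + 2 + 4 + 7 + 8.5 = 32
(Check: W+ + W- = 55 should equal n(n+1)/2 = 55.)
Step 4: Test statistic W = min(W+, W-) = 23.
Step 5: Ties in |d|, so use the tie-corrected normal approximation.
        E[W] = n(n+1)/4 = 10*11/4 = 27.5.
        Tie groups: |d|=1 (t=3), |d|=5 (t=2), |d|=7 (t=2); sum(t^3 - t) = 36.
        Var[W] = n(n+1)(2n+1)/24 - sum(t^3-t)/48 = 2310/24 - 36/48 = 95.5.
        z = (W - E[W]) / sqrt(Var[W]) = (23 - 27.5) / 9.7724 = -0.4605.
        Two-sided p = 2*Phi(z) = 0.645172.
Step 6: alpha = 0.05. fail to reject H0.

W+ = 23, W- = 32, W = min = 23, p = 0.645172, fail to reject H0.


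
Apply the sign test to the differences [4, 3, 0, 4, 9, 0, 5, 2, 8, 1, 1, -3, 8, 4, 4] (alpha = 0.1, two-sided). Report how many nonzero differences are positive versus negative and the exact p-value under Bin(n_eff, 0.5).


Step 1: Discard zero differences. Original n = 15; n_eff = number of nonzero differences = 13.
Nonzero differences (with sign): +4, +3, +4, +9, +5, +2, +8, +1, +1, -3, +8, +4, +4
Step 2: Count signs: positive = 12, negative = 1.
Step 3: Under H0: P(positive) = 0.5, so the number of positives S ~ Bin(13, 0.5).
Step 4: Two-sided exact p-value = sum of Bin(13,0.5) probabilities at or below the observed probability = 0.003418.
Step 5: alpha = 0.1. reject H0.

n_eff = 13, pos = 12, neg = 1, p = 0.003418, reject H0.


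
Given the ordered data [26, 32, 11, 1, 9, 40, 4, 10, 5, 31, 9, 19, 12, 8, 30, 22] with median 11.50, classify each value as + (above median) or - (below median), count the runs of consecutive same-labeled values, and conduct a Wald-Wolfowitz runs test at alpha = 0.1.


Step 1: Compute median = 11.50; label A = above, B = below.
Labels in order: AABBBABBBABAABAA  (n_A = 8, n_B = 8)
Step 2: Count runs R = 9.
Step 3: Under H0 (random ordering), E[R] = 2*n_A*n_B/(n_A+n_B) + 1 = 2*8*8/16 + 1 = 9.0000.
        Var[R] = 2*n_A*n_B*(2*n_A*n_B - n_A - n_B) / ((n_A+n_B)^2 * (n_A+n_B-1)) = 14336/3840 = 3.7333.
        SD[R] = 1.9322.
Step 4: R = E[R], so z = 0 with no continuity correction.
Step 5: Two-sided p-value via normal approximation = 2*(1 - Phi(|z|)) = 1.000000.
Step 6: alpha = 0.1. fail to reject H0.

R = 9, z = 0.0000, p = 1.000000, fail to reject H0.


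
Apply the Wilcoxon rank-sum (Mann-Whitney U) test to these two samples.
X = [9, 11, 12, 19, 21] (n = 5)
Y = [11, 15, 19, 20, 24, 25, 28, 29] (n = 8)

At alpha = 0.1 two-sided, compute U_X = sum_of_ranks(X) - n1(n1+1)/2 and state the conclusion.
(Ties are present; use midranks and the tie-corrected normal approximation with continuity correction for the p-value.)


Step 1: Combine and sort all 13 observations; assign midranks.
sorted (value, group): (9,X), (11,X), (11,Y), (12,X), (15,Y), (19,X), (19,Y), (20,Y), (21,X), (24,Y), (25,Y), (28,Y), (29,Y)
ranks: 9->1, 11->2.5, 11->2.5, 12->4, 15->5, 19->6.5, 19->6.5, 20->8, 21->9, 24->10, 25->11, 28->12, 29->13
Step 2: Rank sum for X: R1 = 1 + 2.5 + 4 + 6.5 + 9 = 23.
Step 3: U_X = R1 - n1(n1+1)/2 = 23 - 5*6/2 = 23 - 15 = 8.
       U_Y = n1*n2 - U_X = 40 - 8 = 32.
Step 4: Ties are present, so use the tie-corrected normal approximation (with continuity correction) for the p-value.
Step 5: p-value = 0.091397; compare to alpha = 0.1. reject H0.

U_X = 8, p = 0.091397, reject H0 at alpha = 0.1.


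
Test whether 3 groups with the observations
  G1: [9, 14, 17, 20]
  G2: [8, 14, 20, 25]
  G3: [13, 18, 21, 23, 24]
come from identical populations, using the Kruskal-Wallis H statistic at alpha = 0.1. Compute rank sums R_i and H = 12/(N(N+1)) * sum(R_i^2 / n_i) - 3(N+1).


Step 1: Combine all N = 13 observations and assign midranks.
sorted (value, group, rank): (8,G2,1), (9,G1,2), (13,G3,3), (14,G1,4.5), (14,G2,4.5), (17,G1,6), (18,G3,7), (20,G1,8.5), (20,G2,8.5), (21,G3,10), (23,G3,11), (24,G3,12), (25,G2,13)
Step 2: Sum ranks within each group.
R_1 = 21 (n_1 = 4)
R_2 = 27 (n_2 = 4)
R_3 = 43 (n_3 = 5)
Step 3: H = 12/(N(N+1)) * sum(R_i^2/n_i) - 3(N+1)
     = 12/(13*14) * (21^2/4 + 27^2/4 + 43^2/5) - 3*14
     = 0.065934 * 662.3 - 42
     = 1.668132.
Step 4: Ties present; correction factor C = 1 - 12/(13^3 - 13) = 0.994505. Corrected H = 1.668132 / 0.994505 = 1.677348.
Step 5: Under H0, H ~ chi^2(2); p-value = 0.432283.
Step 6: alpha = 0.1. fail to reject H0.

H = 1.6773, df = 2, p = 0.432283, fail to reject H0.


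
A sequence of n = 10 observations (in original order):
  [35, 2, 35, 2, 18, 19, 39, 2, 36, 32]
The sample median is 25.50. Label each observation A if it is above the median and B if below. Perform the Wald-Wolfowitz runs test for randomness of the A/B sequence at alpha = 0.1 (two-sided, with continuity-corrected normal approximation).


Step 1: Compute median = 25.50; label A = above, B = below.
Labels in order: ABABBBABAA  (n_A = 5, n_B = 5)
Step 2: Count runs R = 7.
Step 3: Under H0 (random ordering), E[R] = 2*n_A*n_B/(n_A+n_B) + 1 = 2*5*5/10 + 1 = 6.0000.
        Var[R] = 2*n_A*n_B*(2*n_A*n_B - n_A - n_B) / ((n_A+n_B)^2 * (n_A+n_B-1)) = 2000/900 = 2.2222.
        SD[R] = 1.4907.
Step 4: Continuity-corrected z = (R - 0.5 - E[R]) / SD[R] = (7 - 0.5 - 6.0000) / 1.4907 = 0.3354.
Step 5: Two-sided p-value via normal approximation = 2*(1 - Phi(|z|)) = 0.737316.
Step 6: alpha = 0.1. fail to reject H0.

R = 7, z = 0.3354, p = 0.737316, fail to reject H0.


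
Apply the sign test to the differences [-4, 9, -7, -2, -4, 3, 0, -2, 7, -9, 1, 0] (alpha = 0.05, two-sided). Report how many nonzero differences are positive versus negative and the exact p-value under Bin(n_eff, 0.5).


Step 1: Discard zero differences. Original n = 12; n_eff = number of nonzero differences = 10.
Nonzero differences (with sign): -4, +9, -7, -2, -4, +3, -2, +7, -9, +1
Step 2: Count signs: positive = 4, negative = 6.
Step 3: Under H0: P(positive) = 0.5, so the number of positives S ~ Bin(10, 0.5).
Step 4: Two-sided exact p-value = sum of Bin(10,0.5) probabilities at or below the observed probability = 0.753906.
Step 5: alpha = 0.05. fail to reject H0.

n_eff = 10, pos = 4, neg = 6, p = 0.753906, fail to reject H0.


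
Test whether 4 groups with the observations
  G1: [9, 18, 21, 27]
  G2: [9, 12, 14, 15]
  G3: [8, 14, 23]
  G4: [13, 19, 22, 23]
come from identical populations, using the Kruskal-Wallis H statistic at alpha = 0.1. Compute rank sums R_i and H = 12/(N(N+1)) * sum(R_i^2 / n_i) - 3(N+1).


Step 1: Combine all N = 15 observations and assign midranks.
sorted (value, group, rank): (8,G3,1), (9,G1,2.5), (9,G2,2.5), (12,G2,4), (13,G4,5), (14,G2,6.5), (14,G3,6.5), (15,G2,8), (18,G1,9), (19,G4,10), (21,G1,11), (22,G4,12), (23,G3,13.5), (23,G4,13.5), (27,G1,15)
Step 2: Sum ranks within each group.
R_1 = 37.5 (n_1 = 4)
R_2 = 21 (n_2 = 4)
R_3 = 21 (n_3 = 3)
R_4 = 40.5 (n_4 = 4)
Step 3: H = 12/(N(N+1)) * sum(R_i^2/n_i) - 3(N+1)
     = 12/(15*16) * (37.5^2/4 + 21^2/4 + 21^2/3 + 40.5^2/4) - 3*16
     = 0.050000 * 1018.88 - 48
     = 2.943750.
Step 4: Ties present; correction factor C = 1 - 18/(15^3 - 15) = 0.994643. Corrected H = 2.943750 / 0.994643 = 2.959605.
Step 5: Under H0, H ~ chi^2(3); p-value = 0.397895.
Step 6: alpha = 0.1. fail to reject H0.

H = 2.9596, df = 3, p = 0.397895, fail to reject H0.


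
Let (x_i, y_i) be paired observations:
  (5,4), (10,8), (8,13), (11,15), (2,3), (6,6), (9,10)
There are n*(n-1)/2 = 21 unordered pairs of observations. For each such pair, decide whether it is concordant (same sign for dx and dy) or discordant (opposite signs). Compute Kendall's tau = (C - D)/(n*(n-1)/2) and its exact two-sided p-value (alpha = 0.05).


Step 1: Enumerate the 21 unordered pairs (i,j) with i<j and classify each by sign(x_j-x_i) * sign(y_j-y_i).
  (1,2):dx=+5,dy=+4->C; (1,3):dx=+3,dy=+9->C; (1,4):dx=+6,dy=+11->C; (1,5):dx=-3,dy=-1->C
  (1,6):dx=+1,dy=+2->C; (1,7):dx=+4,dy=+6->C; (2,3):dx=-2,dy=+5->D; (2,4):dx=+1,dy=+7->C
  (2,5):dx=-8,dy=-5->C; (2,6):dx=-4,dy=-2->C; (2,7):dx=-1,dy=+2->D; (3,4):dx=+3,dy=+2->C
  (3,5):dx=-6,dy=-10->C; (3,6):dx=-2,dy=-7->C; (3,7):dx=+1,dy=-3->D; (4,5):dx=-9,dy=-12->C
  (4,6):dx=-5,dy=-9->C; (4,7):dx=-2,dy=-5->C; (5,6):dx=+4,dy=+3->C; (5,7):dx=+7,dy=+7->C
  (6,7):dx=+3,dy=+4->C
Step 2: C = 18, D = 3, total pairs = 21.
Step 3: tau = (C - D)/(n(n-1)/2) = (18 - 3)/21 = 0.714286.
Step 4: Exact two-sided p-value (enumerate n! = 5040 permutations of y under H0): p = 0.030159.
Step 5: alpha = 0.05. reject H0.

tau_b = 0.7143 (C=18, D=3), p = 0.030159, reject H0.


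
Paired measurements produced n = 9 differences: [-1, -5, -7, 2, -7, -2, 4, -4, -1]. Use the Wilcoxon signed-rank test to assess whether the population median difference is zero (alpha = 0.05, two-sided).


Step 1: Drop any zero differences (none here) and take |d_i|.
|d| = [1, 5, 7, 2, 7, 2, 4, 4, 1]
Step 2: Midrank |d_i| (ties get averaged ranks).
ranks: |1|->1.5, |5|->7, |7|->8.5, |2|->3.5, |7|->8.5, |2|->3.5, |4|->5.5, |4|->5.5, |1|->1.5
Step 3: Attach original signs; sum ranks with positive sign and with negative sign.
W+ = 3.5 + 5.5 = 9
W- = 1.5 + 7 + 8.5 + 8.5 + 3.5 + 5.5 + 1.5 = 36
(Check: W+ + W- = 45 should equal n(n+1)/2 = 45.)
Step 4: Test statistic W = min(W+, W-) = 9.
Step 5: Ties in |d|, so use the tie-corrected normal approximation.
        E[W] = n(n+1)/4 = 9*10/4 = 22.5.
        Tie groups: |d|=1 (t=2), |d|=2 (t=2), |d|=4 (t=2), |d|=7 (t=2); sum(t^3 - t) = 24.
        Var[W] = n(n+1)(2n+1)/24 - sum(t^3-t)/48 = 1710/24 - 24/48 = 70.75.
        z = (W - E[W]) / sqrt(Var[W]) = (9 - 22.5) / 8.4113 = -1.6050.
        Two-sided p = 2*Phi(z) = 0.108497.
Step 6: alpha = 0.05. fail to reject H0.

W+ = 9, W- = 36, W = min = 9, p = 0.108497, fail to reject H0.


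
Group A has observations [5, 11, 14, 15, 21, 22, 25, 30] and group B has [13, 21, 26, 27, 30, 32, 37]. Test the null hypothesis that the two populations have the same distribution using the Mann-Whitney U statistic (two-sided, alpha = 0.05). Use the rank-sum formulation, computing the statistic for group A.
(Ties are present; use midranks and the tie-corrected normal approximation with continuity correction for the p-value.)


Step 1: Combine and sort all 15 observations; assign midranks.
sorted (value, group): (5,X), (11,X), (13,Y), (14,X), (15,X), (21,X), (21,Y), (22,X), (25,X), (26,Y), (27,Y), (30,X), (30,Y), (32,Y), (37,Y)
ranks: 5->1, 11->2, 13->3, 14->4, 15->5, 21->6.5, 21->6.5, 22->8, 25->9, 26->10, 27->11, 30->12.5, 30->12.5, 32->14, 37->15
Step 2: Rank sum for X: R1 = 1 + 2 + 4 + 5 + 6.5 + 8 + 9 + 12.5 = 48.
Step 3: U_X = R1 - n1(n1+1)/2 = 48 - 8*9/2 = 48 - 36 = 12.
       U_Y = n1*n2 - U_X = 56 - 12 = 44.
Step 4: Ties are present, so use the tie-corrected normal approximation (with continuity correction) for the p-value.
Step 5: p-value = 0.072337; compare to alpha = 0.05. fail to reject H0.

U_X = 12, p = 0.072337, fail to reject H0 at alpha = 0.05.


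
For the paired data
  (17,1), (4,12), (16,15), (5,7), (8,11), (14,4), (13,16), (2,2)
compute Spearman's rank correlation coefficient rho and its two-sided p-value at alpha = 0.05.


Step 1: Rank x and y separately (midranks; no ties here).
rank(x): 17->8, 4->2, 16->7, 5->3, 8->4, 14->6, 13->5, 2->1
rank(y): 1->1, 12->6, 15->7, 7->4, 11->5, 4->3, 16->8, 2->2
Step 2: d_i = R_x(i) - R_y(i); compute d_i^2.
  (8-1)^2=49, (2-6)^2=16, (7-7)^2=0, (3-4)^2=1, (4-5)^2=1, (6-3)^2=9, (5-8)^2=9, (1-2)^2=1
sum(d^2) = 86.
Step 3: rho = 1 - 6*86 / (8*(8^2 - 1)) = 1 - 516/504 = -0.023810.
Step 4: Under H0, t = rho * sqrt((n-2)/(1-rho^2)) = -0.0583 ~ t(6).
Step 5: Two-sided p-value from the t-distribution with 6 df = 0.955374.
Step 6: alpha = 0.05. fail to reject H0.

rho = -0.0238, p = 0.955374, fail to reject H0 at alpha = 0.05.


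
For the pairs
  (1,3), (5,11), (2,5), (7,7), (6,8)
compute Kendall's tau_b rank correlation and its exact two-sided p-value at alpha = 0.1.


Step 1: Enumerate the 10 unordered pairs (i,j) with i<j and classify each by sign(x_j-x_i) * sign(y_j-y_i).
  (1,2):dx=+4,dy=+8->C; (1,3):dx=+1,dy=+2->C; (1,4):dx=+6,dy=+4->C; (1,5):dx=+5,dy=+5->C
  (2,3):dx=-3,dy=-6->C; (2,4):dx=+2,dy=-4->D; (2,5):dx=+1,dy=-3->D; (3,4):dx=+5,dy=+2->C
  (3,5):dx=+4,dy=+3->C; (4,5):dx=-1,dy=+1->D
Step 2: C = 7, D = 3, total pairs = 10.
Step 3: tau = (C - D)/(n(n-1)/2) = (7 - 3)/10 = 0.400000.
Step 4: Exact two-sided p-value (enumerate n! = 120 permutations of y under H0): p = 0.483333.
Step 5: alpha = 0.1. fail to reject H0.

tau_b = 0.4000 (C=7, D=3), p = 0.483333, fail to reject H0.


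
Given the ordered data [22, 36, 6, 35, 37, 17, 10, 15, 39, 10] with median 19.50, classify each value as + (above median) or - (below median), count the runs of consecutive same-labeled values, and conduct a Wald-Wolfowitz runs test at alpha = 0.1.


Step 1: Compute median = 19.50; label A = above, B = below.
Labels in order: AABAABBBAB  (n_A = 5, n_B = 5)
Step 2: Count runs R = 6.
Step 3: Under H0 (random ordering), E[R] = 2*n_A*n_B/(n_A+n_B) + 1 = 2*5*5/10 + 1 = 6.0000.
        Var[R] = 2*n_A*n_B*(2*n_A*n_B - n_A - n_B) / ((n_A+n_B)^2 * (n_A+n_B-1)) = 2000/900 = 2.2222.
        SD[R] = 1.4907.
Step 4: R = E[R], so z = 0 with no continuity correction.
Step 5: Two-sided p-value via normal approximation = 2*(1 - Phi(|z|)) = 1.000000.
Step 6: alpha = 0.1. fail to reject H0.

R = 6, z = 0.0000, p = 1.000000, fail to reject H0.


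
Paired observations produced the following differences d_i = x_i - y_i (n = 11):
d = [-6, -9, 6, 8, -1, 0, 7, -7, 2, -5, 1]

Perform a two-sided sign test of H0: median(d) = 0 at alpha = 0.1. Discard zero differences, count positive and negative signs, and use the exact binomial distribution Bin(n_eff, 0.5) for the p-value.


Step 1: Discard zero differences. Original n = 11; n_eff = number of nonzero differences = 10.
Nonzero differences (with sign): -6, -9, +6, +8, -1, +7, -7, +2, -5, +1
Step 2: Count signs: positive = 5, negative = 5.
Step 3: Under H0: P(positive) = 0.5, so the number of positives S ~ Bin(10, 0.5).
Step 4: Two-sided exact p-value = sum of Bin(10,0.5) probabilities at or below the observed probability = 1.000000.
Step 5: alpha = 0.1. fail to reject H0.

n_eff = 10, pos = 5, neg = 5, p = 1.000000, fail to reject H0.


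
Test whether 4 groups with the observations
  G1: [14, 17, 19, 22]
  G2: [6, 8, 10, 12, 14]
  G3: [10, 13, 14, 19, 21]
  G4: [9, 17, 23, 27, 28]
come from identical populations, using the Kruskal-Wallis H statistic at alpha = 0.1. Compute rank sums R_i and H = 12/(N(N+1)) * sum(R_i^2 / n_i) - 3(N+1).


Step 1: Combine all N = 19 observations and assign midranks.
sorted (value, group, rank): (6,G2,1), (8,G2,2), (9,G4,3), (10,G2,4.5), (10,G3,4.5), (12,G2,6), (13,G3,7), (14,G1,9), (14,G2,9), (14,G3,9), (17,G1,11.5), (17,G4,11.5), (19,G1,13.5), (19,G3,13.5), (21,G3,15), (22,G1,16), (23,G4,17), (27,G4,18), (28,G4,19)
Step 2: Sum ranks within each group.
R_1 = 50 (n_1 = 4)
R_2 = 22.5 (n_2 = 5)
R_3 = 49 (n_3 = 5)
R_4 = 68.5 (n_4 = 5)
Step 3: H = 12/(N(N+1)) * sum(R_i^2/n_i) - 3(N+1)
     = 12/(19*20) * (50^2/4 + 22.5^2/5 + 49^2/5 + 68.5^2/5) - 3*20
     = 0.031579 * 2144.9 - 60
     = 7.733684.
Step 4: Ties present; correction factor C = 1 - 42/(19^3 - 19) = 0.993860. Corrected H = 7.733684 / 0.993860 = 7.781465.
Step 5: Under H0, H ~ chi^2(3); p-value = 0.050751.
Step 6: alpha = 0.1. reject H0.

H = 7.7815, df = 3, p = 0.050751, reject H0.


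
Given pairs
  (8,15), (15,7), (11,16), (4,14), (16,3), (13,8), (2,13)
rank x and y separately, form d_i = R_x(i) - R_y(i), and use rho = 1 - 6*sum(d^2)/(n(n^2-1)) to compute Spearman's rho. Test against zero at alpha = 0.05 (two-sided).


Step 1: Rank x and y separately (midranks; no ties here).
rank(x): 8->3, 15->6, 11->4, 4->2, 16->7, 13->5, 2->1
rank(y): 15->6, 7->2, 16->7, 14->5, 3->1, 8->3, 13->4
Step 2: d_i = R_x(i) - R_y(i); compute d_i^2.
  (3-6)^2=9, (6-2)^2=16, (4-7)^2=9, (2-5)^2=9, (7-1)^2=36, (5-3)^2=4, (1-4)^2=9
sum(d^2) = 92.
Step 3: rho = 1 - 6*92 / (7*(7^2 - 1)) = 1 - 552/336 = -0.642857.
Step 4: Under H0, t = rho * sqrt((n-2)/(1-rho^2)) = -1.8766 ~ t(5).
Step 5: Two-sided p-value from the t-distribution with 5 df = 0.119392.
Step 6: alpha = 0.05. fail to reject H0.

rho = -0.6429, p = 0.119392, fail to reject H0 at alpha = 0.05.


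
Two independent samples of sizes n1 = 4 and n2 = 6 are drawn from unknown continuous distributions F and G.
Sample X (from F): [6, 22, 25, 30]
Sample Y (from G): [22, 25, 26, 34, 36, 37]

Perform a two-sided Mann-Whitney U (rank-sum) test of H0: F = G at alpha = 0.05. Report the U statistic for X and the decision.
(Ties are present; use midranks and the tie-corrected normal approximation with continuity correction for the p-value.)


Step 1: Combine and sort all 10 observations; assign midranks.
sorted (value, group): (6,X), (22,X), (22,Y), (25,X), (25,Y), (26,Y), (30,X), (34,Y), (36,Y), (37,Y)
ranks: 6->1, 22->2.5, 22->2.5, 25->4.5, 25->4.5, 26->6, 30->7, 34->8, 36->9, 37->10
Step 2: Rank sum for X: R1 = 1 + 2.5 + 4.5 + 7 = 15.
Step 3: U_X = R1 - n1(n1+1)/2 = 15 - 4*5/2 = 15 - 10 = 5.
       U_Y = n1*n2 - U_X = 24 - 5 = 19.
Step 4: Ties are present, so use the tie-corrected normal approximation (with continuity correction) for the p-value.
Step 5: p-value = 0.163233; compare to alpha = 0.05. fail to reject H0.

U_X = 5, p = 0.163233, fail to reject H0 at alpha = 0.05.


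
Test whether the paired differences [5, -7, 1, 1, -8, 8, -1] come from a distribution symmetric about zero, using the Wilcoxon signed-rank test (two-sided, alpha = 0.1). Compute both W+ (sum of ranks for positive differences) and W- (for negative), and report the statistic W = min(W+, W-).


Step 1: Drop any zero differences (none here) and take |d_i|.
|d| = [5, 7, 1, 1, 8, 8, 1]
Step 2: Midrank |d_i| (ties get averaged ranks).
ranks: |5|->4, |7|->5, |1|->2, |1|->2, |8|->6.5, |8|->6.5, |1|->2
Step 3: Attach original signs; sum ranks with positive sign and with negative sign.
W+ = 4 + 2 + 2 + 6.5 = 14.5
W- = 5 + 6.5 + 2 = 13.5
(Check: W+ + W- = 28 should equal n(n+1)/2 = 28.)
Step 4: Test statistic W = min(W+, W-) = 13.5.
Step 5: Ties in |d|, so use the tie-corrected normal approximation.
        E[W] = n(n+1)/4 = 7*8/4 = 14.
        Tie groups: |d|=1 (t=3), |d|=8 (t=2); sum(t^3 - t) = 30.
        Var[W] = n(n+1)(2n+1)/24 - sum(t^3-t)/48 = 840/24 - 30/48 = 34.375.
        z = (W - E[W]) / sqrt(Var[W]) = (13.5 - 14) / 5.8630 = -0.0853.
        Two-sided p = 2*Phi(z) = 0.932039.
Step 6: alpha = 0.1. fail to reject H0.

W+ = 14.5, W- = 13.5, W = min = 13.5, p = 0.932039, fail to reject H0.
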